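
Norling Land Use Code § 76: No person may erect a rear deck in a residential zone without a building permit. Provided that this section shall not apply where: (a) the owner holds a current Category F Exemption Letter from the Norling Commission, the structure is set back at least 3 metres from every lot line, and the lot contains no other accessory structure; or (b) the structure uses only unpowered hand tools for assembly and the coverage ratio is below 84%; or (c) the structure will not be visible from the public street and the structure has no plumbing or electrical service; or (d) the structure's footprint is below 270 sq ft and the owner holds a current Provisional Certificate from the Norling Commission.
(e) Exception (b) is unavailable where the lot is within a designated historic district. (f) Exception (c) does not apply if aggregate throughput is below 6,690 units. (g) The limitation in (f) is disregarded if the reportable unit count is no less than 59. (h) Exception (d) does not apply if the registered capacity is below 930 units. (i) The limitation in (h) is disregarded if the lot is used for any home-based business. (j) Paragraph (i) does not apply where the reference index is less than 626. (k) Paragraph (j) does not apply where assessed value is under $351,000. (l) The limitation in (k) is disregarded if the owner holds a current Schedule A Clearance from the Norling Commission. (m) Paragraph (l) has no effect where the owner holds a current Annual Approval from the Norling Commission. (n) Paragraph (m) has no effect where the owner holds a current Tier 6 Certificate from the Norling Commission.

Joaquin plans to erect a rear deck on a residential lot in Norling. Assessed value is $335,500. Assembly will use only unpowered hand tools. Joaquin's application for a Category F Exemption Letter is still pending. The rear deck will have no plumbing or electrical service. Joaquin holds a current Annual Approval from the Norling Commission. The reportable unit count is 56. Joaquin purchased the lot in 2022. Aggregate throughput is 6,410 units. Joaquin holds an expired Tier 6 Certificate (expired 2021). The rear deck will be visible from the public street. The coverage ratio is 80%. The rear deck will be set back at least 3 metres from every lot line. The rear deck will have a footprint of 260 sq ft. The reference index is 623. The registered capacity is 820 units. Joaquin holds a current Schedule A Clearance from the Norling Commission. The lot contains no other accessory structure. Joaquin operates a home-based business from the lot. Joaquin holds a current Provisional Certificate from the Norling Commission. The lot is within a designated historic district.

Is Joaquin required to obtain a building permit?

No — exception (d) applies; Joaquin does not need a building permit.

Exception (a) does not apply: no current Category F Exemption Letter is held.
Exception (b) is satisfied on its face — assembly uses only hand tools; the coverage ratio is 80%, below the 84% limit. But applying paragraph (e): (e) is engaged — the lot is in a historic district. (b) is therefore removed.
Exception (c) does not apply: the structure will be visible from the street.
Exception (d)'s conditions are all satisfied: the structure's footprint is 260 sq ft, below the 270 sq ft limit; a current Provisional Certificate is held. Considering the limiting provisions: (h) would limit (d) — the registered capacity is 820 units, below the 930 units limit — but (i) sets (h) aside: (i) is triggered — a home-based business operates on the lot. (j) applies (the reference index is 623, less than the 626 limit), but is itself disapplied by (k): (k) is triggered — assessed value is $335,500, under the $351,000 limit. (l) operates (a current Schedule A Clearance is held), but is overridden by (m): (m) is triggered — a current Annual Approval is held. (n), which would lift (m), is not triggered — there is no Tier 6 Certificate in force. Exception (d) stands.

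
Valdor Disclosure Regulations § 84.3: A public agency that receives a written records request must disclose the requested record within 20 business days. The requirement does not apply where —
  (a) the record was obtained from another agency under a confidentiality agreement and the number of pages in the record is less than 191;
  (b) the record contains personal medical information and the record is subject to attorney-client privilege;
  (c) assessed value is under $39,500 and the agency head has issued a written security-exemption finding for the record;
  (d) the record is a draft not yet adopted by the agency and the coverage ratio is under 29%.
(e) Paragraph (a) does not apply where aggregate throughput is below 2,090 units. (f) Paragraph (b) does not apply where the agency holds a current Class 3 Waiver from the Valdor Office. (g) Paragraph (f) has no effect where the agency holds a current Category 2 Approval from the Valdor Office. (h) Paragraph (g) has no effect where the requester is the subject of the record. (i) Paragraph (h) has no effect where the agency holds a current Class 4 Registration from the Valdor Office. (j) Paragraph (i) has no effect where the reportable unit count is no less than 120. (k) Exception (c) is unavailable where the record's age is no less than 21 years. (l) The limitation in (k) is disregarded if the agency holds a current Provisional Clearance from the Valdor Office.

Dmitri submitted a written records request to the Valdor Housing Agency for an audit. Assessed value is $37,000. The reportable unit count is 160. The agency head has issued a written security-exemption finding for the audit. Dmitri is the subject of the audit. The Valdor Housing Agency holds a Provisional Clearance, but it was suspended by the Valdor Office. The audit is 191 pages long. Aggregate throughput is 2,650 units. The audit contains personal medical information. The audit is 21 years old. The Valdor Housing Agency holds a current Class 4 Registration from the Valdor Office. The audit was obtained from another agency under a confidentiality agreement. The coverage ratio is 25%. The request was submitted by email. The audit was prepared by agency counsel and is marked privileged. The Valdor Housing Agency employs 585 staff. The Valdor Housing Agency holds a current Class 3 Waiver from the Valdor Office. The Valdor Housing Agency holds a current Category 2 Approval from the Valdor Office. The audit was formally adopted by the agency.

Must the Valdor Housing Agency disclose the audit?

Exception (a) fails — the number of pages in the record is 191, not less than 191.
All of (b)'s requirements are met (the audit contains personal medical information; the audit is privileged). However, paragraphs (f)–(j) must be considered: (f) operates against (b): a current Class 3 Waiver is held. (g) would limit (f) — a current Category 2 Approval is held — but (h) sets (g) aside: (h) applies — Dmitri is the subject of the audit. (i) would limit (h) — a current Class 4 Registration is held — but (j) sets (i) aside: (j) is engaged — the reportable unit count is 160, meeting the 120 threshold. (b) is therefore removed.
Exception (c)'s conditions are all satisfied: assessed value is $37,000, under the $39,500 limit; a written security-exemption finding has been issued. Turning to paragraphs (k)–(l): (k) is engaged — the record's age is 21 years, meeting the 21 years threshold. (l) does not operate here (the Provisional Clearance is not current), so (k) stands. So (c) is unavailable.
Exception (d) fails — the audit has been formally adopted.
No exception is made out. the Valdor Housing Agency falls within the general rule.

Yes — the Valdor Housing Agency must disclose the audit.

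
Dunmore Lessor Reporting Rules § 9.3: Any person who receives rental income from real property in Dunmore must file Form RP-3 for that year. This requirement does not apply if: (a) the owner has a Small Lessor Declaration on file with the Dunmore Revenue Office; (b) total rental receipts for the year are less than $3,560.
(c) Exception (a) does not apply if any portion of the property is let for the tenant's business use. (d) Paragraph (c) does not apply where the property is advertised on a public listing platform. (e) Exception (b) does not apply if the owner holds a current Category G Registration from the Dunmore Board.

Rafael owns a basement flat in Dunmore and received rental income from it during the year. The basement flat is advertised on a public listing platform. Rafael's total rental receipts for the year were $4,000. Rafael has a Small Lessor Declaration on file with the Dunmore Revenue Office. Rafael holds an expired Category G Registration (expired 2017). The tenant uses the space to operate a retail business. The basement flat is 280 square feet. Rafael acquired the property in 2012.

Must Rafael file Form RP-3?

Exception (a): a Small Lessor Declaration is on file — every condition holds. Applying paragraphs (c)–(d): (c) is engaged (the space is let for business use), but is set aside by (d): (d) operates — the property is publicly advertised. (a) remains available.
Exception (b) fails — total rental receipts for the year are $4,000, not less than $3,560.

No — exception (a) applies; Rafael is not required to file Form RP-3.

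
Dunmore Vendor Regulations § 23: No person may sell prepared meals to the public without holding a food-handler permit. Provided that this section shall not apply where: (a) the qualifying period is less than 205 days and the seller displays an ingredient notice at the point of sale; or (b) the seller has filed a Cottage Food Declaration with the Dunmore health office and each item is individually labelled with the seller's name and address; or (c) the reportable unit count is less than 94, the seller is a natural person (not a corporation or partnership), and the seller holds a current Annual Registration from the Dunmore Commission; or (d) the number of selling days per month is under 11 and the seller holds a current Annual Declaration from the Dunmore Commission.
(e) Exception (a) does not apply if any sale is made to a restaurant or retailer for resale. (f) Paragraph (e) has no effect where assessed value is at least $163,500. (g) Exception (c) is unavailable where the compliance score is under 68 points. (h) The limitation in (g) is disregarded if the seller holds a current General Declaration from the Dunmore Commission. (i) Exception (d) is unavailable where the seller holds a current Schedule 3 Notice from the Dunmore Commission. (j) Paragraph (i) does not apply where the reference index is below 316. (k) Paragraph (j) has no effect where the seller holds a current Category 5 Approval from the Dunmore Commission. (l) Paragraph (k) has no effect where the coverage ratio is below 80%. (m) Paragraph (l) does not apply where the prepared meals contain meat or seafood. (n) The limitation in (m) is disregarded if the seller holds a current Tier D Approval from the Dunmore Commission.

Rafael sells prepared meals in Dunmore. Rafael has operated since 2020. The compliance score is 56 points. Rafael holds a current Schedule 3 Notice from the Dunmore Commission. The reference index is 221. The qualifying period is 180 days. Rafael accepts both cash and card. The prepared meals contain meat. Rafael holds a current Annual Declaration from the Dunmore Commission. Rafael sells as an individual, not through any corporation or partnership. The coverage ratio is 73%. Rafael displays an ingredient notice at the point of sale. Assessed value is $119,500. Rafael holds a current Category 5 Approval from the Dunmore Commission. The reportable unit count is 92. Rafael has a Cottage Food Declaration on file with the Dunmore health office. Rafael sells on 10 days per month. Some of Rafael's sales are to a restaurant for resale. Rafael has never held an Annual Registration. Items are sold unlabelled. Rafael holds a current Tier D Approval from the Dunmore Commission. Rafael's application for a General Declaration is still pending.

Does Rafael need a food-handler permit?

Exception (a)'s conditions are all satisfied: the qualifying period is 180 days, less than the 205 days limit; an ingredient notice is displayed. However, paragraphs (e)–(f) must be considered: (e) operates against (a): some sales are to a restaurant for resale. (f) does not operate here (assessed value is $119,500, short of $163,500), so (e) stands. (a) is therefore removed.
Exception (b) requires that each item is individually labelled with the seller's name and address; but items are sold unlabelled, so (b) is unavailable.
Exception (c) fails — the Annual Registration is not current.
Exception (d): the number of selling days per month is 10, under the 11 limit; a current Annual Declaration is held — every condition holds. Applying paragraphs (i)–(n): (i) is triggered (a current Schedule 3 Notice is held), but is overridden by (j): (j) applies — the reference index is 221, below the 316 limit. (k) is triggered (a current Category 5 Approval is held), but is itself disapplied by (l): (l) operates — the coverage ratio is 73%, below the 80% limit. (m) applies (the prepared meals contain meat), but is overridden by (n): (n) is triggered — a current Tier D Approval is held. So (d) applies.

No — exception (d) applies; Rafael is not required to hold a food-handler permit.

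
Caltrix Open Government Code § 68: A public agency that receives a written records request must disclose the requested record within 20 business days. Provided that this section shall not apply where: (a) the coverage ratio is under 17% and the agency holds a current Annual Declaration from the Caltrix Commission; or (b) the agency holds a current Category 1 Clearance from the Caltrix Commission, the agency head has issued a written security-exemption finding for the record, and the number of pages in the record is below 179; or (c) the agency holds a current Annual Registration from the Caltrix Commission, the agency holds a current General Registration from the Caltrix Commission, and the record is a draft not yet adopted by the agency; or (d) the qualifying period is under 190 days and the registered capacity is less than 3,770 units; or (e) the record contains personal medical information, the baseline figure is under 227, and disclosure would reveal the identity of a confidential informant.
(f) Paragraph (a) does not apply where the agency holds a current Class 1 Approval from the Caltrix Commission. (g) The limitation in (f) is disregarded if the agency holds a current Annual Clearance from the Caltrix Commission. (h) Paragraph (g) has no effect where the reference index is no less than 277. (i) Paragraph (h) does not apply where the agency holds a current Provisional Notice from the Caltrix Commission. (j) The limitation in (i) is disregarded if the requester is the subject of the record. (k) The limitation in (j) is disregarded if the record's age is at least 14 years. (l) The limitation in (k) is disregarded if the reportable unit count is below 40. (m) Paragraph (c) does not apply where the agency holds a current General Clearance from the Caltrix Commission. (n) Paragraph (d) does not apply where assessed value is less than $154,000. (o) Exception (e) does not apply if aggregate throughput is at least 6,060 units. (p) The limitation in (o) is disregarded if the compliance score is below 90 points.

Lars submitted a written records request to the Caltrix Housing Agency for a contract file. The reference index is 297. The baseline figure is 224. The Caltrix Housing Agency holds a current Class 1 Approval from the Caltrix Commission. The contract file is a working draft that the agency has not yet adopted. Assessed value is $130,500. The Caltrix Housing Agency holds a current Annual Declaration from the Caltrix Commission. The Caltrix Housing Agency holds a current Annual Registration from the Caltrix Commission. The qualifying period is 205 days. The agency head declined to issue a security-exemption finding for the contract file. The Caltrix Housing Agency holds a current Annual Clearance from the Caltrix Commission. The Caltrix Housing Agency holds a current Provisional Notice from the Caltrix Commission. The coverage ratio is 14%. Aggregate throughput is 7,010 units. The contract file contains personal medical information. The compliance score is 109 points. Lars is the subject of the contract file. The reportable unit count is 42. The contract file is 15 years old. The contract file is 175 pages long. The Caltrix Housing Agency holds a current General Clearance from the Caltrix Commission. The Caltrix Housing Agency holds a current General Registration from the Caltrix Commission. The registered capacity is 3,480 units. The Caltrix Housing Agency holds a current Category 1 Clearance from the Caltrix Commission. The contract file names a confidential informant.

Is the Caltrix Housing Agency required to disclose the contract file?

Exception (a) is satisfied on its face — the coverage ratio is 14%, under the 17% limit; a current Annual Declaration is held. Considering the limiting provisions: (f) operates (a current Class 1 Approval is held), but is set aside by (g): (g) operates — a current Annual Clearance is held. (h) is engaged (the reference index is 297, meeting the 277 threshold), but is set aside by (i): (i) operates against (h): a current Provisional Notice is held. (j) would limit (i) — Lars is the subject of the contract file — but (k) sets (j) aside: (k) is engaged — the record's age is 15 years, meeting the 14 years threshold. (l), which would lift (k), is not triggered — the reportable unit count is 42, not below 40. Exception (a) stands.
Exception (b) does not apply: the agency head declined to issue a security-exemption finding.
Exception (c) is satisfied on its face — a current Annual Registration is held; a current General Registration is held; the contract file is an unadopted draft. But applying paragraph (m): (m) is triggered — a current General Clearance is held. Exception (c) does not apply.
Exception (d) requires that the qualifying period is under 190 days; but the qualifying period is 205 days, not under 190 days, so (d) is unavailable.
All of (e)'s requirements are met (the contract file contains personal medical information; the baseline figure is 224, under the 227 limit; the contract file names a confidential informant). However, paragraphs (o)–(p) must be considered: (o) is triggered — aggregate throughput is 7,010 units, meeting the 6,060 units threshold. (p) is inapplicable (the compliance score is 109 points, not below 90 points), so (o) stands. So (e) is unavailable.

No — exception (a) applies; the Caltrix Housing Agency is not required to disclose the contract file.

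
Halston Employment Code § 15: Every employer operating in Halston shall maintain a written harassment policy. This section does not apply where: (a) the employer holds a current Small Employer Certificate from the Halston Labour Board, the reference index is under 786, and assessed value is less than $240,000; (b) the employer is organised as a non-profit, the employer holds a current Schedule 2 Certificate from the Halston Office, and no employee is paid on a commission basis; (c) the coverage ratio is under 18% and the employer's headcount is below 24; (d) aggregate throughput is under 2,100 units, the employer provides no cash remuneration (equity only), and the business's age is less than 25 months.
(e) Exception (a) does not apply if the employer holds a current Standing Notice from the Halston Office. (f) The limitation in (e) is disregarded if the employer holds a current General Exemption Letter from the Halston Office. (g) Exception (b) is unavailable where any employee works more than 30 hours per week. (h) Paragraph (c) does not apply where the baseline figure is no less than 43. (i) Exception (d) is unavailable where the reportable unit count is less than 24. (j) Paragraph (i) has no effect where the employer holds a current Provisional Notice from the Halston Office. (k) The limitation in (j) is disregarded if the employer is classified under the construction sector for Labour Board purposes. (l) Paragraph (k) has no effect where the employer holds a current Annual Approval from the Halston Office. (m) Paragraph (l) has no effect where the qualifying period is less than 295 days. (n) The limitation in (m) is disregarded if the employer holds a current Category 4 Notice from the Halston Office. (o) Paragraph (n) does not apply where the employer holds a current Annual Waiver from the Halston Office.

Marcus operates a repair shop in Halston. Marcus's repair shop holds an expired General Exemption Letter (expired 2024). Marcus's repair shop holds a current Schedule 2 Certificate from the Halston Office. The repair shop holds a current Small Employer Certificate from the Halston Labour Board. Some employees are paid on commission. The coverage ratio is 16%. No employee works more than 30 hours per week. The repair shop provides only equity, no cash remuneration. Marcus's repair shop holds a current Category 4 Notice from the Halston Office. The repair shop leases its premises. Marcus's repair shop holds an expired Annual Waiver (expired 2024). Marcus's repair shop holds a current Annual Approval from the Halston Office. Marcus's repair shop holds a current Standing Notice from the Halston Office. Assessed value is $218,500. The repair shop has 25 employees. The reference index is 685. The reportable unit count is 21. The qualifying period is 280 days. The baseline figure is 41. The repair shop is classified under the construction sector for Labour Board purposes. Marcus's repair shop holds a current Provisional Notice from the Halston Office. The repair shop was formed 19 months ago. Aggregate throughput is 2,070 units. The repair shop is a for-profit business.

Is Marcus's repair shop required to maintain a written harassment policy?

No — exception (d) applies; Marcus's repair shop is not required to maintain a written harassment policy.

Exception (a)'s conditions are all satisfied: a current Small Employer Certificate is held; the reference index is 685, under the 786 limit; assessed value is $218,500, less than the $240,000 limit. But: (e) is engaged — a current Standing Notice is held. (f), which would lift (e), is inapplicable — there is no General Exemption Letter in force. (a) is therefore removed.
Exception (b) requires that the employer is organised as a non-profit; but the employer is for-profit, so (b) is unavailable.
Exception (c) fails — the employer's headcount is 25, not below 24.
Exception (d)'s conditions are all satisfied: aggregate throughput is 2,070 units, under the 2,100 units limit; remuneration is equity-only; the business's age is 19 months, less than the 25 months limit. Under paragraphs (i)–(o): (i) applies (the reportable unit count is 21, less than the 24 limit), but yields to (j): (j) operates against (i): a current Provisional Notice is held. (k) would limit (j) — the repair shop is classified under the construction sector — but (l) sets (k) aside: (l) operates against (k): a current Annual Approval is held. (m) is engaged (the qualifying period is 280 days, less than the 295 days limit), but yields to (n): (n) operates against (m): a current Category 4 Notice is held. (o), which would lift (n), is inapplicable — no current Annual Waiver is held. So (d) applies.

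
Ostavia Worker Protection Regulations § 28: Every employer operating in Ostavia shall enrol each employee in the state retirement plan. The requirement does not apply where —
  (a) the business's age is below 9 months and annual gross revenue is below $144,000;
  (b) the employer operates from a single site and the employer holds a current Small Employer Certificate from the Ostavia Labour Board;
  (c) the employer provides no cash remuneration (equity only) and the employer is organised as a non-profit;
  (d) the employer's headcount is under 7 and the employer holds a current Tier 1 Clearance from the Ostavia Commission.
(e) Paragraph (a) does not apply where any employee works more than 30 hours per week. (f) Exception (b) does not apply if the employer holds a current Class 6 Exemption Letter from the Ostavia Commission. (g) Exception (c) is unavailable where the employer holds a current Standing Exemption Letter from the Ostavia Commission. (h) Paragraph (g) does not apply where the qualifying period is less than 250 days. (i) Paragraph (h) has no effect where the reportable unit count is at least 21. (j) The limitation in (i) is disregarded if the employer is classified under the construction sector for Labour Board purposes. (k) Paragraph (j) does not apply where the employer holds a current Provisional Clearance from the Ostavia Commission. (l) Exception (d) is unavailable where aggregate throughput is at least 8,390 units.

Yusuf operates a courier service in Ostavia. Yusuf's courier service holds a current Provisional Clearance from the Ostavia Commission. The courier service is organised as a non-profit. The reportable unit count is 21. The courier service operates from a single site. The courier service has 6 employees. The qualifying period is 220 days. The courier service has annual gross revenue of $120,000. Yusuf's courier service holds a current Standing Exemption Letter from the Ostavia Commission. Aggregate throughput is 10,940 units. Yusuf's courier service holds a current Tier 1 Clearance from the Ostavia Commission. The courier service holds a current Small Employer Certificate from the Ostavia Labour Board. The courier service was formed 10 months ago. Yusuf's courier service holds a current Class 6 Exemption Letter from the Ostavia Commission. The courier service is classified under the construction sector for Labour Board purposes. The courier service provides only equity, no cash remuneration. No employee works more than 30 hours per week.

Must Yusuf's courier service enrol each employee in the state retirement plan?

Yes — Yusuf's courier service must enrol each employee in the state retirement plan.

Exception (a) does not apply: the business's age is 10 months, not below 9 months.
Exception (b)'s conditions are all satisfied: the employer operates from a single site; a current Small Employer Certificate is held. But applying paragraph (f): (f) is engaged — a current Class 6 Exemption Letter is held. Exception (b) does not apply.
Exception (c)'s conditions are all satisfied: remuneration is equity-only; the employer is a non-profit. But applying paragraphs (g)–(k): (g) operates — a current Standing Exemption Letter is held. (h) would limit (g) — the qualifying period is 220 days, less than the 250 days limit — but (i) sets (h) aside: (i) operates against (h): the reportable unit count is 21, meeting the 21 threshold. (j) would limit (i) — the courier service is classified under the construction sector — but (k) sets (j) aside: (k) is triggered — a current Provisional Clearance is held. Exception (c) does not apply.
Exception (d): the employer's headcount is 6, under the 7 limit; a current Tier 1 Clearance is held — every condition holds. But applying paragraph (l): (l) is triggered — aggregate throughput is 10,940 units, meeting the 8,390 units threshold. Exception (d) does not apply.
No exception is made out. Yusuf's courier service falls within the general rule.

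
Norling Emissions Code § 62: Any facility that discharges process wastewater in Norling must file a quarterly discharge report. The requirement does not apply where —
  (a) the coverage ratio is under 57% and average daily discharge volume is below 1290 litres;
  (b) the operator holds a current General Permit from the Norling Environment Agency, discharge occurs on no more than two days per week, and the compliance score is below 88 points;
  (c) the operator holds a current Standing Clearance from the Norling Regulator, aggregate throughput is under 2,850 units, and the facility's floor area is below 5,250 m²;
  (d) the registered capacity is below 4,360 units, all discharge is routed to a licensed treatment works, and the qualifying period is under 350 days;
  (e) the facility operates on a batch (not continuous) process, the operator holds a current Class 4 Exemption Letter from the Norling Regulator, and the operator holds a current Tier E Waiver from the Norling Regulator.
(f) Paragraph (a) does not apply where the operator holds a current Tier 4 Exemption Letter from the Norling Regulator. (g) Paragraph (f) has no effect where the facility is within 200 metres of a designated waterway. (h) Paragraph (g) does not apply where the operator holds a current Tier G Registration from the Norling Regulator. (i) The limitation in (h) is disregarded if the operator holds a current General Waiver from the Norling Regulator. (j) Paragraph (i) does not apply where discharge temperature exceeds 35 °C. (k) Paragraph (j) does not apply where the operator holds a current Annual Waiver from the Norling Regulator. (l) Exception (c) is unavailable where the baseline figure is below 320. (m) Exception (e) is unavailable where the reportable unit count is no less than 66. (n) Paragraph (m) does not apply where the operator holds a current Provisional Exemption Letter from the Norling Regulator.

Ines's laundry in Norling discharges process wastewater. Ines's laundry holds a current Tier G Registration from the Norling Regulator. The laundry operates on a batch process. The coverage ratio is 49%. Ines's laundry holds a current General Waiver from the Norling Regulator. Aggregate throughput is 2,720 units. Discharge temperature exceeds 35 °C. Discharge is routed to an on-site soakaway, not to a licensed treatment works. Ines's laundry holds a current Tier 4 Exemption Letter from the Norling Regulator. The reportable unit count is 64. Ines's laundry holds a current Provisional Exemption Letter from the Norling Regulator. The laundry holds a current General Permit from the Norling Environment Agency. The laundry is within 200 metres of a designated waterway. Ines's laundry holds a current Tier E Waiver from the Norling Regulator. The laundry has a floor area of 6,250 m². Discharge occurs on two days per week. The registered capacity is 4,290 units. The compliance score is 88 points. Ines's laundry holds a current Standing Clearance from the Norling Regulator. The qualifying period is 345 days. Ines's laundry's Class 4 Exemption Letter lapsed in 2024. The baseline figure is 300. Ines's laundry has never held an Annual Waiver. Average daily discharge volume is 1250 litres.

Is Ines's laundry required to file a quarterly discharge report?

Yes — Ines's laundry must file a quarterly discharge report.

Exception (a) is satisfied on its face — the coverage ratio is 49%, under the 57% limit; average daily discharge volume is 1250 litres, below the 1290 litres limit. But: (f) is triggered — a current Tier 4 Exemption Letter is held. (g) operates (the laundry is within 200 m of a designated waterway), but is itself disapplied by (h): (h) operates against (g): a current Tier G Registration is held. (i) applies (a current General Waiver is held), but is itself disapplied by (j): (j) operates against (i): discharge temperature exceeds 35 °C. (k), which would lift (j), is not engaged — no current Annual Waiver is held. Exception (a) does not apply.
Exception (b) fails — the compliance score is 88 points, not below 88 points.
Exception (c) does not apply: the facility's floor area is 6,250 m², not below 5,250 m².
Exception (d) requires that all discharge is routed to a licensed treatment works; but discharge is not routed to a licensed treatment works, so (d) is unavailable.
Exception (e) requires that the operator holds a current Class 4 Exemption Letter from the Norling Regulator; but no current Class 4 Exemption Letter is held, so (e) is unavailable.
No exception displaces § 62.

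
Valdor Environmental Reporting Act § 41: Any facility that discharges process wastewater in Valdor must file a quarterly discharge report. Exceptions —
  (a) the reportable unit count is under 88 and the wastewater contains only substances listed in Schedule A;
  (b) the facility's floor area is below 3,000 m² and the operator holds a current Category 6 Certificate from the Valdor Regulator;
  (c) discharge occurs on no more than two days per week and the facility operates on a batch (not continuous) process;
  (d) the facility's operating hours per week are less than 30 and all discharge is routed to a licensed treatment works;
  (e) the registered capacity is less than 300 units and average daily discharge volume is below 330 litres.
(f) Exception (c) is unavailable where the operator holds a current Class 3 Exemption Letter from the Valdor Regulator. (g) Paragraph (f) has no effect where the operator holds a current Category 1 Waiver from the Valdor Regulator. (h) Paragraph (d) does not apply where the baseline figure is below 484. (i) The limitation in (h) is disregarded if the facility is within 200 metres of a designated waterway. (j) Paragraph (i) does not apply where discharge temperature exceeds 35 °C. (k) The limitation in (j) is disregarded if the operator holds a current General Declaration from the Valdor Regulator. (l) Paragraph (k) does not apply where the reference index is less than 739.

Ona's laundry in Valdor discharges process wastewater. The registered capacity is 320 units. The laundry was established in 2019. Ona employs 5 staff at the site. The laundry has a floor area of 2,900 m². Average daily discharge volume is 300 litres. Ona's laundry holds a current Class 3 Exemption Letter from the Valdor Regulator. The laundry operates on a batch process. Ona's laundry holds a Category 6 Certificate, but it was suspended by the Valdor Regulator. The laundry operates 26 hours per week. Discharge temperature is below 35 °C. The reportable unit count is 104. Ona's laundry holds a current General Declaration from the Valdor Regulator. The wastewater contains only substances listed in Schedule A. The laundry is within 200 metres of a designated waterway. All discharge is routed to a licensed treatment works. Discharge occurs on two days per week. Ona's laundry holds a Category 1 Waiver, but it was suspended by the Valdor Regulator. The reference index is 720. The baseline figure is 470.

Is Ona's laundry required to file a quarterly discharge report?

Exception (a) requires that the reportable unit count is under 88; but the reportable unit count is 104, not under 88, so (a) is unavailable.
Exception (b) requires that the operator holds a current Category 6 Certificate from the Valdor Regulator; but there is no Category 6 Certificate in force, so (b) is unavailable.
Exception (c) is satisfied on its face — discharge occurs on no more than two days per week; the facility operates on a batch process. But: (f) operates — a current Class 3 Exemption Letter is held. (g) is not triggered (there is no Category 1 Waiver in force), so (f) stands. Exception (c) does not apply.
All of (d)'s requirements are met (the facility's operating hours per week are 26, less than the 30 limit; discharge is routed to a licensed treatment works). Under paragraphs (h)–(l): (h) would limit (d) — the baseline figure is 470, below the 484 limit — but (i) sets (h) aside: (i) operates against (h): the laundry is within 200 m of a designated waterway. (j) is not engaged (discharge temperature is below 35 °C), so (i) stands. (d) remains available.
Exception (e) fails — the registered capacity is 320 units, not less than 300 units.

No — exception (d) applies; Ona's laundry is not required to file a quarterly discharge report.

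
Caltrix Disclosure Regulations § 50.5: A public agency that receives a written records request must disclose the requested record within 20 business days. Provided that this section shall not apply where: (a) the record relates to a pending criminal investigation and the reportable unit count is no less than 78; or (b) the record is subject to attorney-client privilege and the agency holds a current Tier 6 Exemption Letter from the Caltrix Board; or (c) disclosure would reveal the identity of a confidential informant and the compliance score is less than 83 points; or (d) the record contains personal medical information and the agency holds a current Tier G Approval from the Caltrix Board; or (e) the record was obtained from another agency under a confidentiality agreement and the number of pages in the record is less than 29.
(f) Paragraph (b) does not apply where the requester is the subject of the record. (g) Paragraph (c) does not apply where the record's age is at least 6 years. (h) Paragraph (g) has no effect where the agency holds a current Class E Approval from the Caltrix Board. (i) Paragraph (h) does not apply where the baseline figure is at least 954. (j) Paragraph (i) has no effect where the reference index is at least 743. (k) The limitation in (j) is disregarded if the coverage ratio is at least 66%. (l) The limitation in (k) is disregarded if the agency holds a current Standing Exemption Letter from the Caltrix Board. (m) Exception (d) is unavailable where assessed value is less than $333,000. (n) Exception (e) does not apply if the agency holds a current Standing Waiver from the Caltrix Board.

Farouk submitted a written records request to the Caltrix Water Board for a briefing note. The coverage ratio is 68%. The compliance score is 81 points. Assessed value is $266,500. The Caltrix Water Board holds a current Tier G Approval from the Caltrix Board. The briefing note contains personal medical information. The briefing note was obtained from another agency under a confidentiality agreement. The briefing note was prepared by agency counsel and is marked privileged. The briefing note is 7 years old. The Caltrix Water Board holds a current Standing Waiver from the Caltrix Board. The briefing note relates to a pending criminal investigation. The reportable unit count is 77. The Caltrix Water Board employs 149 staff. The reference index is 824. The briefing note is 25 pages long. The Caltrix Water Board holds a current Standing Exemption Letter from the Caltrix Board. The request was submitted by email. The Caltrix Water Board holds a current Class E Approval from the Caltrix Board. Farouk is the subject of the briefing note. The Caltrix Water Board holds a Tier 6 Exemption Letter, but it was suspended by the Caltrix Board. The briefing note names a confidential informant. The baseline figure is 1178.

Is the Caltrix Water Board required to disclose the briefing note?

Exception (a) does not apply: the reportable unit count is 77, short of 78.
Exception (b) requires that the agency holds a current Tier 6 Exemption Letter from the Caltrix Board; but no current Tier 6 Exemption Letter is held, so (b) is unavailable.
Exception (c)'s conditions are all satisfied: the briefing note names a confidential informant; the compliance score is 81 points, less than the 83 points limit. Under paragraphs (g)–(l): (g) would limit (c) — the record's age is 7 years, meeting the 6 years threshold — but (h) sets (g) aside: (h) applies — a current Class E Approval is held. (i) would limit (h) — the baseline figure is 1,178, meeting the 954 threshold — but (j) sets (i) aside: (j) operates against (i): the reference index is 824, meeting the 743 threshold. (k) would limit (j) — the coverage ratio is 68%, meeting the 66% threshold — but (l) sets (k) aside: (l) operates against (k): a current Standing Exemption Letter is held. Exception (c) stands.
Exception (d): the briefing note contains personal medical information; a current Tier G Approval is held — every condition holds. However, paragraph (m) must be considered: (m) applies — assessed value is $266,500, less than the $333,000 limit. (d) is therefore removed.
Exception (e)'s conditions are all satisfied: the briefing note was obtained under a confidentiality agreement; the number of pages in the record is 25, less than the 29 limit. But: (n) operates against (e): a current Standing Waiver is held. So (e) is unavailable.

No — exception (c) applies; the Caltrix Water Board is not required to disclose the briefing note.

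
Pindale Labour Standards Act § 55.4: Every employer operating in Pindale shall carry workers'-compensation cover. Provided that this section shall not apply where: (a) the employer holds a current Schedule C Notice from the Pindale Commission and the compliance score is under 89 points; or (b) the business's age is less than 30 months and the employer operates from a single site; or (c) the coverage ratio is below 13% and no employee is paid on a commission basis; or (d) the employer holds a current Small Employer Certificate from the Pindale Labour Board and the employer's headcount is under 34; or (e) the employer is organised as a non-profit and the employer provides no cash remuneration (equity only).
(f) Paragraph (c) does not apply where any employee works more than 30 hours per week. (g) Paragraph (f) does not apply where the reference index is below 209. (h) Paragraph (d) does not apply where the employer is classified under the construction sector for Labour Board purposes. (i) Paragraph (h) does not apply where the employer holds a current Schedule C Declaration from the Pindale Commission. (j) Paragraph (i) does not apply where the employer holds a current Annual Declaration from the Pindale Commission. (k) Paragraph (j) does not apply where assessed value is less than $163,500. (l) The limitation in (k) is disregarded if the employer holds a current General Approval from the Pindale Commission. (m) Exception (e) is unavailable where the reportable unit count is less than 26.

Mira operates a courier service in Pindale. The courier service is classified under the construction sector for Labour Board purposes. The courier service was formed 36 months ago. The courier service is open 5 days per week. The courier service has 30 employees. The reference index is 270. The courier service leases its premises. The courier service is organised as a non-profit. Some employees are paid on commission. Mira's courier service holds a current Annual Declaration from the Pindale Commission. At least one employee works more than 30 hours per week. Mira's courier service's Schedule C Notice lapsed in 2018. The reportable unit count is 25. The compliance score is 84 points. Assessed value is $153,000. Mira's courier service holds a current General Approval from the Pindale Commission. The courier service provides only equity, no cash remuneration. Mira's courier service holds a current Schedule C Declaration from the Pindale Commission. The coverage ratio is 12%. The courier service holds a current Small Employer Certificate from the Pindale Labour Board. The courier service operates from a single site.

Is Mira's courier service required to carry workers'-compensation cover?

Exception (a) fails — the Schedule C Notice is not current.
Exception (b) does not apply: the business's age is 36 months, not less than 30 months.
Exception (c) requires that no employee is paid on a commission basis; but some employees are paid on commission, so (c) is unavailable.
All of (d)'s requirements are met (a current Small Employer Certificate is held; the employer's headcount is 30, under the 34 limit). Turning to paragraphs (h)–(l): (h) operates — the courier service is classified under the construction sector. (i) would limit (h) — a current Schedule C Declaration is held — but (j) sets (i) aside: (j) is triggered — a current Annual Declaration is held. (k) operates (assessed value is $153,000, less than the $163,500 limit), but is overridden by (l): (l) operates against (k): a current General Approval is held. Exception (d) does not apply.
All of (e)'s requirements are met (the employer is a non-profit; remuneration is equity-only). However, paragraph (m) must be considered: (m) operates against (e): the reportable unit count is 25, less than the 26 limit. So (e) is unavailable.
No exception applies. The general rule governs.

Yes — Mira's courier service must carry workers'-compensation cover.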